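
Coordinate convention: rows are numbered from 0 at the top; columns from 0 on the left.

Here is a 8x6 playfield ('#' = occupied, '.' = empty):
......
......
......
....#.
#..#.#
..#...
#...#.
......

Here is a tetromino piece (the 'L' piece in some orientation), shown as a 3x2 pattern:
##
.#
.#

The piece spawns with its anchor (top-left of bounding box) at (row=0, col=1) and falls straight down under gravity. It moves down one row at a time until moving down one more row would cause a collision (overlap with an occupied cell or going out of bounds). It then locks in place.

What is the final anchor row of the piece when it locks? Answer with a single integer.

Spawn at (row=0, col=1). Try each row:
  row 0: fits
  row 1: fits
  row 2: fits
  row 3: blocked -> lock at row 2

Answer: 2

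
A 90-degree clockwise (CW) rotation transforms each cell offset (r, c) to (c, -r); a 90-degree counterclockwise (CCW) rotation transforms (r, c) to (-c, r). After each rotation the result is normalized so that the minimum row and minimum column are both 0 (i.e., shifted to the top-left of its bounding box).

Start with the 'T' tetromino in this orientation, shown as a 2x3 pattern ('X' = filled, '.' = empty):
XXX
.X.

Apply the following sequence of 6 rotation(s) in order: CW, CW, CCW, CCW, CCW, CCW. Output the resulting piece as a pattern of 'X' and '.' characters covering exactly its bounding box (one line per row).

Start:
XXX
.X.
After rotation 1 (CW):
.X
XX
.X
After rotation 2 (CW):
.X.
XXX
After rotation 3 (CCW):
.X
XX
.X
After rotation 4 (CCW):
XXX
.X.
After rotation 5 (CCW):
X.
XX
X.
After rotation 6 (CCW):
.X.
XXX

Answer: .X.
XXX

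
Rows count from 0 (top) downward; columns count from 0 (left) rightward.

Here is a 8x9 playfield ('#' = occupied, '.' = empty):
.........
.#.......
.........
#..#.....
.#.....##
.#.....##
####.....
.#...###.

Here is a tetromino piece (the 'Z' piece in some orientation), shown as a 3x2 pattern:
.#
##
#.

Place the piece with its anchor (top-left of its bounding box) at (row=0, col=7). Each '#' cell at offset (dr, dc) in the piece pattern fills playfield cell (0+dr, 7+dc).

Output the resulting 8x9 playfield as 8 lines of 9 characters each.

Fill (0+0,7+1) = (0,8)
Fill (0+1,7+0) = (1,7)
Fill (0+1,7+1) = (1,8)
Fill (0+2,7+0) = (2,7)

Answer: ........#
.#.....##
.......#.
#..#.....
.#.....##
.#.....##
####.....
.#...###.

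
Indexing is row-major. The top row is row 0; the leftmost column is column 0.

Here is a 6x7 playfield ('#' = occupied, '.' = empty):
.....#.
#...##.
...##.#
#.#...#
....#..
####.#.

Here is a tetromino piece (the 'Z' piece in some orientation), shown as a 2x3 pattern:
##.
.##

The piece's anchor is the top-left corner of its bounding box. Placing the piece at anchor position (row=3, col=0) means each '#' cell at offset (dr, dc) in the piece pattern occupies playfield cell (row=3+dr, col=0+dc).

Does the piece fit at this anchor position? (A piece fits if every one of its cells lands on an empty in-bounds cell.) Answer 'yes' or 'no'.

Check each piece cell at anchor (3, 0):
  offset (0,0) -> (3,0): occupied ('#') -> FAIL
  offset (0,1) -> (3,1): empty -> OK
  offset (1,1) -> (4,1): empty -> OK
  offset (1,2) -> (4,2): empty -> OK
All cells valid: no

Answer: no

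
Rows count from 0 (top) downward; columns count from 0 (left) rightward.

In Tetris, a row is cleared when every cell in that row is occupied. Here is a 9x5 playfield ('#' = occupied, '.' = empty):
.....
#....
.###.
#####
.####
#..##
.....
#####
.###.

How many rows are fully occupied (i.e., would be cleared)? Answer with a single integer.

Answer: 2

Derivation:
Check each row:
  row 0: 5 empty cells -> not full
  row 1: 4 empty cells -> not full
  row 2: 2 empty cells -> not full
  row 3: 0 empty cells -> FULL (clear)
  row 4: 1 empty cell -> not full
  row 5: 2 empty cells -> not full
  row 6: 5 empty cells -> not full
  row 7: 0 empty cells -> FULL (clear)
  row 8: 2 empty cells -> not full
Total rows cleared: 2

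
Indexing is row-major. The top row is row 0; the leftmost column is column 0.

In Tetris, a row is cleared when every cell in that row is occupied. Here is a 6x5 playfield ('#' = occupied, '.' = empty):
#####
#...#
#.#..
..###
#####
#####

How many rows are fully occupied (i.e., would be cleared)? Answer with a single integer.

Answer: 3

Derivation:
Check each row:
  row 0: 0 empty cells -> FULL (clear)
  row 1: 3 empty cells -> not full
  row 2: 3 empty cells -> not full
  row 3: 2 empty cells -> not full
  row 4: 0 empty cells -> FULL (clear)
  row 5: 0 empty cells -> FULL (clear)
Total rows cleared: 3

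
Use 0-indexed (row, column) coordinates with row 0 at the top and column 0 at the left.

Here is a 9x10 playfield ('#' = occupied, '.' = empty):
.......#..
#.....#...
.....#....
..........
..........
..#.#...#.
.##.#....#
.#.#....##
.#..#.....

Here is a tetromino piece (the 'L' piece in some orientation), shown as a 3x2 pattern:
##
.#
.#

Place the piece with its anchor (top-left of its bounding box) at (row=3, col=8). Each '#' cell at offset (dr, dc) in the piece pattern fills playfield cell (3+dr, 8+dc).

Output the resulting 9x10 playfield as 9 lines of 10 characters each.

Fill (3+0,8+0) = (3,8)
Fill (3+0,8+1) = (3,9)
Fill (3+1,8+1) = (4,9)
Fill (3+2,8+1) = (5,9)

Answer: .......#..
#.....#...
.....#....
........##
.........#
..#.#...##
.##.#....#
.#.#....##
.#..#.....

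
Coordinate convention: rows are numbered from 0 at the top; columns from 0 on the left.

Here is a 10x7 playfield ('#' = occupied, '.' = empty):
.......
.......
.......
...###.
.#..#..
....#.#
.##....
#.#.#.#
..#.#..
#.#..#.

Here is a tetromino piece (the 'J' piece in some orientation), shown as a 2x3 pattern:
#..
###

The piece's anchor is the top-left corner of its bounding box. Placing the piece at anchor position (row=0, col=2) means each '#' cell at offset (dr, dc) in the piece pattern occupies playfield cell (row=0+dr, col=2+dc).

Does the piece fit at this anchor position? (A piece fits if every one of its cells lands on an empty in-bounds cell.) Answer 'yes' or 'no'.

Check each piece cell at anchor (0, 2):
  offset (0,0) -> (0,2): empty -> OK
  offset (1,0) -> (1,2): empty -> OK
  offset (1,1) -> (1,3): empty -> OK
  offset (1,2) -> (1,4): empty -> OK
All cells valid: yes

Answer: yes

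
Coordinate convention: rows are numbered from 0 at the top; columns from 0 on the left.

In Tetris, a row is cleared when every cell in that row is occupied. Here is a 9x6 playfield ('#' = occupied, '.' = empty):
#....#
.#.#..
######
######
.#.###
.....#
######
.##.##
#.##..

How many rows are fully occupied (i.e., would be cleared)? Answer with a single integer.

Check each row:
  row 0: 4 empty cells -> not full
  row 1: 4 empty cells -> not full
  row 2: 0 empty cells -> FULL (clear)
  row 3: 0 empty cells -> FULL (clear)
  row 4: 2 empty cells -> not full
  row 5: 5 empty cells -> not full
  row 6: 0 empty cells -> FULL (clear)
  row 7: 2 empty cells -> not full
  row 8: 3 empty cells -> not full
Total rows cleared: 3

Answer: 3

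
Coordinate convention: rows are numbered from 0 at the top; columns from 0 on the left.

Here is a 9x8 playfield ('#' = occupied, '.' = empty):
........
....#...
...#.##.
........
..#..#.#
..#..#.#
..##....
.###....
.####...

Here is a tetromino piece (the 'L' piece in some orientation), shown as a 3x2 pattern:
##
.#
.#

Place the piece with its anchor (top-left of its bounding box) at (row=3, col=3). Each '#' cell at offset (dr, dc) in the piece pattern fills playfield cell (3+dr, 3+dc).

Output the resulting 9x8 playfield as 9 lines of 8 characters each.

Answer: ........
....#...
...#.##.
...##...
..#.##.#
..#.##.#
..##....
.###....
.####...

Derivation:
Fill (3+0,3+0) = (3,3)
Fill (3+0,3+1) = (3,4)
Fill (3+1,3+1) = (4,4)
Fill (3+2,3+1) = (5,4)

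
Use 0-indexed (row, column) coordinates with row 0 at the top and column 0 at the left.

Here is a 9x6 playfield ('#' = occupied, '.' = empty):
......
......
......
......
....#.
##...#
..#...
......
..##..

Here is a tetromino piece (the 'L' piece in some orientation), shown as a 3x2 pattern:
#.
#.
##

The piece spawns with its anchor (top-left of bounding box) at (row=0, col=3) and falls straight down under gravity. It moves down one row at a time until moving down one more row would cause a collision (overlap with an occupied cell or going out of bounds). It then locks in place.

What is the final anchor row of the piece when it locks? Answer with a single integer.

Spawn at (row=0, col=3). Try each row:
  row 0: fits
  row 1: fits
  row 2: blocked -> lock at row 1

Answer: 1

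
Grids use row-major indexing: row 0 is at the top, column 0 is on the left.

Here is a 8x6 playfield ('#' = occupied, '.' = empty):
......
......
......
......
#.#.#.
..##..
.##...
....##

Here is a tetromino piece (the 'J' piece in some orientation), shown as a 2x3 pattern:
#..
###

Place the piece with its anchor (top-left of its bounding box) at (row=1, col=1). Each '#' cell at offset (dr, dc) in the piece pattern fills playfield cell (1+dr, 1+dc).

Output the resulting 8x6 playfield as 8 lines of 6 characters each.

Fill (1+0,1+0) = (1,1)
Fill (1+1,1+0) = (2,1)
Fill (1+1,1+1) = (2,2)
Fill (1+1,1+2) = (2,3)

Answer: ......
.#....
.###..
......
#.#.#.
..##..
.##...
....##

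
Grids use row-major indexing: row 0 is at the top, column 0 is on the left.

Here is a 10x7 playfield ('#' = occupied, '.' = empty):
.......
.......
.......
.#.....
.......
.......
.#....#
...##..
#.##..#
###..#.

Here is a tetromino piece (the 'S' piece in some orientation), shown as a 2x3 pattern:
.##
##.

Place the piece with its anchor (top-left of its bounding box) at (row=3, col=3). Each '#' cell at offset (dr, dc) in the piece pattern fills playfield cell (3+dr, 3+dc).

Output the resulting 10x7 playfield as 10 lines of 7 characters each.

Answer: .......
.......
.......
.#..##.
...##..
.......
.#....#
...##..
#.##..#
###..#.

Derivation:
Fill (3+0,3+1) = (3,4)
Fill (3+0,3+2) = (3,5)
Fill (3+1,3+0) = (4,3)
Fill (3+1,3+1) = (4,4)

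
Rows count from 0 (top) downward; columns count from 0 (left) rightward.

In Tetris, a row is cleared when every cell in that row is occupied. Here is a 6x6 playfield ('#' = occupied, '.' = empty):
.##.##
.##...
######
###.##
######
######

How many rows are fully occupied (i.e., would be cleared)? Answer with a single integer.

Check each row:
  row 0: 2 empty cells -> not full
  row 1: 4 empty cells -> not full
  row 2: 0 empty cells -> FULL (clear)
  row 3: 1 empty cell -> not full
  row 4: 0 empty cells -> FULL (clear)
  row 5: 0 empty cells -> FULL (clear)
Total rows cleared: 3

Answer: 3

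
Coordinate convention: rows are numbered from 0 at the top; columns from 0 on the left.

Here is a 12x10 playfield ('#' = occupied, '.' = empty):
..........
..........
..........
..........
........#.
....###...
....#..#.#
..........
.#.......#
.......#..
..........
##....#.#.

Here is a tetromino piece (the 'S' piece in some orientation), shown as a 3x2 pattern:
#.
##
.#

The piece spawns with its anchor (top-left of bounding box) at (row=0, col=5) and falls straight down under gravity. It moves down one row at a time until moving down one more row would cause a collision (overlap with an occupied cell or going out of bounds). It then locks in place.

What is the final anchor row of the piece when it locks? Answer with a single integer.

Spawn at (row=0, col=5). Try each row:
  row 0: fits
  row 1: fits
  row 2: fits
  row 3: blocked -> lock at row 2

Answer: 2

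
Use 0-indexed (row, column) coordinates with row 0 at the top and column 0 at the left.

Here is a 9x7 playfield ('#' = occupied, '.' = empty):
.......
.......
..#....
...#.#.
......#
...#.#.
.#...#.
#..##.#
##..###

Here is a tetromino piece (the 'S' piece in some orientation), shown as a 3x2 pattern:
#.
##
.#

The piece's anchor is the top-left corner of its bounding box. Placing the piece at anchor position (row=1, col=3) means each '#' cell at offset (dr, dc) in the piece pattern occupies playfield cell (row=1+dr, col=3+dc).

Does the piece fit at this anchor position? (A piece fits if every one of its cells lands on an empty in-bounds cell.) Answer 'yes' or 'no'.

Check each piece cell at anchor (1, 3):
  offset (0,0) -> (1,3): empty -> OK
  offset (1,0) -> (2,3): empty -> OK
  offset (1,1) -> (2,4): empty -> OK
  offset (2,1) -> (3,4): empty -> OK
All cells valid: yes

Answer: yes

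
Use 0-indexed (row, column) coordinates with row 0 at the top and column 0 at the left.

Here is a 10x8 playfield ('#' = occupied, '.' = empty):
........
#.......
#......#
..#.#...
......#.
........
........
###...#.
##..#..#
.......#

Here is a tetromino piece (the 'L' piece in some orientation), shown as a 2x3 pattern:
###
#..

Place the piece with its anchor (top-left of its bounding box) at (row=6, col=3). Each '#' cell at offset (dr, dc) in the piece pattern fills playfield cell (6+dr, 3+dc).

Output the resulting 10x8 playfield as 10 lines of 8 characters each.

Fill (6+0,3+0) = (6,3)
Fill (6+0,3+1) = (6,4)
Fill (6+0,3+2) = (6,5)
Fill (6+1,3+0) = (7,3)

Answer: ........
#.......
#......#
..#.#...
......#.
........
...###..
####..#.
##..#..#
.......#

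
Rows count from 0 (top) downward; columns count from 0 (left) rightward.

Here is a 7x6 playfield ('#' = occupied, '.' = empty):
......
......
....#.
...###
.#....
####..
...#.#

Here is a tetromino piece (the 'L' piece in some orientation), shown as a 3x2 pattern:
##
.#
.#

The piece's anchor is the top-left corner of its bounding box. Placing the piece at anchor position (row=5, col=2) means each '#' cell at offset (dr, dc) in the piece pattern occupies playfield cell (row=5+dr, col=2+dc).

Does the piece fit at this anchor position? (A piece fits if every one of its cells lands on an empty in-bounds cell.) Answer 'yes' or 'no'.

Check each piece cell at anchor (5, 2):
  offset (0,0) -> (5,2): occupied ('#') -> FAIL
  offset (0,1) -> (5,3): occupied ('#') -> FAIL
  offset (1,1) -> (6,3): occupied ('#') -> FAIL
  offset (2,1) -> (7,3): out of bounds -> FAIL
All cells valid: no

Answer: no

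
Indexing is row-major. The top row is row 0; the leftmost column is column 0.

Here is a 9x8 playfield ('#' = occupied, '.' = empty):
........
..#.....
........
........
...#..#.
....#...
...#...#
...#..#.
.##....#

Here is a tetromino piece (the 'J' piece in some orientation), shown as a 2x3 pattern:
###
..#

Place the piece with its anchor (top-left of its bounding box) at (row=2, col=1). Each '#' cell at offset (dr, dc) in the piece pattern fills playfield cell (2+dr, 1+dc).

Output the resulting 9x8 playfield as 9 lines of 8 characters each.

Fill (2+0,1+0) = (2,1)
Fill (2+0,1+1) = (2,2)
Fill (2+0,1+2) = (2,3)
Fill (2+1,1+2) = (3,3)

Answer: ........
..#.....
.###....
...#....
...#..#.
....#...
...#...#
...#..#.
.##....#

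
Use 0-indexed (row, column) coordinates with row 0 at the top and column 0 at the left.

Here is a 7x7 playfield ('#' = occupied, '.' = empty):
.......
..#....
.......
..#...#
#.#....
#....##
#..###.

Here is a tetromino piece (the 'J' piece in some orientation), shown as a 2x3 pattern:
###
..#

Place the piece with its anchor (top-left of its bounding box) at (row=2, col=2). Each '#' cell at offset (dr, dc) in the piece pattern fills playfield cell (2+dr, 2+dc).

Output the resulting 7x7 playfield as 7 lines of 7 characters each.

Fill (2+0,2+0) = (2,2)
Fill (2+0,2+1) = (2,3)
Fill (2+0,2+2) = (2,4)
Fill (2+1,2+2) = (3,4)

Answer: .......
..#....
..###..
..#.#.#
#.#....
#....##
#..###.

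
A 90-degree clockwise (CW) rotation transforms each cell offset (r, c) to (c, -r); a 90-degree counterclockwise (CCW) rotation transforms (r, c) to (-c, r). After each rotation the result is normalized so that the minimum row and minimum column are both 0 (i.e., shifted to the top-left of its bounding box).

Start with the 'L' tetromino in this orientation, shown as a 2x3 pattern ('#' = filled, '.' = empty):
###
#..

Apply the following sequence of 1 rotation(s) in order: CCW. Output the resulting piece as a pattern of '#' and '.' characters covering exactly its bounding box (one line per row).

Answer: #.
#.
##

Derivation:
Start:
###
#..
After rotation 1 (CCW):
#.
#.
##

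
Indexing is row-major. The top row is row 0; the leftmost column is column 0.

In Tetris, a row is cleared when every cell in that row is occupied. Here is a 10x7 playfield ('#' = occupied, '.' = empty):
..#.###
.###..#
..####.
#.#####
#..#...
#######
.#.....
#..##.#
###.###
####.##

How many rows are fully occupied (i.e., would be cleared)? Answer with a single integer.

Check each row:
  row 0: 3 empty cells -> not full
  row 1: 3 empty cells -> not full
  row 2: 3 empty cells -> not full
  row 3: 1 empty cell -> not full
  row 4: 5 empty cells -> not full
  row 5: 0 empty cells -> FULL (clear)
  row 6: 6 empty cells -> not full
  row 7: 3 empty cells -> not full
  row 8: 1 empty cell -> not full
  row 9: 1 empty cell -> not full
Total rows cleared: 1

Answer: 1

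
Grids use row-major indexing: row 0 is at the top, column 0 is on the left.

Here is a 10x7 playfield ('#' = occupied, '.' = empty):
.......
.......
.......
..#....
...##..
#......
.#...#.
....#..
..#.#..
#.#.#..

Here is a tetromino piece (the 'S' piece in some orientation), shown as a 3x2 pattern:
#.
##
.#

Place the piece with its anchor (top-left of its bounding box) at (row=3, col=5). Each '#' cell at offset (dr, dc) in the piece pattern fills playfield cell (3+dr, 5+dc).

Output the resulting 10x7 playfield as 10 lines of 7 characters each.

Answer: .......
.......
.......
..#..#.
...####
#.....#
.#...#.
....#..
..#.#..
#.#.#..

Derivation:
Fill (3+0,5+0) = (3,5)
Fill (3+1,5+0) = (4,5)
Fill (3+1,5+1) = (4,6)
Fill (3+2,5+1) = (5,6)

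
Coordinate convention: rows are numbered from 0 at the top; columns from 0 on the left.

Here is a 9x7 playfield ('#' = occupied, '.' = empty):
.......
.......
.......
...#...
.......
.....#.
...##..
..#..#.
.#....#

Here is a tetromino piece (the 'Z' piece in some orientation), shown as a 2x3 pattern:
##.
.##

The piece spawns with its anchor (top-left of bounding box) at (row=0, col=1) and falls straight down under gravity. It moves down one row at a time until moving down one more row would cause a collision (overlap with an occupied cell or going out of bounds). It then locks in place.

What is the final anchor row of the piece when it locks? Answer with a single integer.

Spawn at (row=0, col=1). Try each row:
  row 0: fits
  row 1: fits
  row 2: blocked -> lock at row 1

Answer: 1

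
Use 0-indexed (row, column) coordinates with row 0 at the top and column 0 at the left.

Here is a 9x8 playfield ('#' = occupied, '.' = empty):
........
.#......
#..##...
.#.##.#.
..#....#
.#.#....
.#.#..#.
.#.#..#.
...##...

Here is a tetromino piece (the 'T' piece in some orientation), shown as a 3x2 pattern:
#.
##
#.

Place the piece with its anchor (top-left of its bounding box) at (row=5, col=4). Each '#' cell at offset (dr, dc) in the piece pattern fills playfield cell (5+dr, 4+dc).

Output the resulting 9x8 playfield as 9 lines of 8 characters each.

Answer: ........
.#......
#..##...
.#.##.#.
..#....#
.#.##...
.#.####.
.#.##.#.
...##...

Derivation:
Fill (5+0,4+0) = (5,4)
Fill (5+1,4+0) = (6,4)
Fill (5+1,4+1) = (6,5)
Fill (5+2,4+0) = (7,4)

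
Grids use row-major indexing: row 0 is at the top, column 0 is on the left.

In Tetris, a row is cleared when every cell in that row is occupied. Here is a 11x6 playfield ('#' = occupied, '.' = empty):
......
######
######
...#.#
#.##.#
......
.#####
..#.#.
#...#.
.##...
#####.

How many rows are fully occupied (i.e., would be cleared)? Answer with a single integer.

Check each row:
  row 0: 6 empty cells -> not full
  row 1: 0 empty cells -> FULL (clear)
  row 2: 0 empty cells -> FULL (clear)
  row 3: 4 empty cells -> not full
  row 4: 2 empty cells -> not full
  row 5: 6 empty cells -> not full
  row 6: 1 empty cell -> not full
  row 7: 4 empty cells -> not full
  row 8: 4 empty cells -> not full
  row 9: 4 empty cells -> not full
  row 10: 1 empty cell -> not full
Total rows cleared: 2

Answer: 2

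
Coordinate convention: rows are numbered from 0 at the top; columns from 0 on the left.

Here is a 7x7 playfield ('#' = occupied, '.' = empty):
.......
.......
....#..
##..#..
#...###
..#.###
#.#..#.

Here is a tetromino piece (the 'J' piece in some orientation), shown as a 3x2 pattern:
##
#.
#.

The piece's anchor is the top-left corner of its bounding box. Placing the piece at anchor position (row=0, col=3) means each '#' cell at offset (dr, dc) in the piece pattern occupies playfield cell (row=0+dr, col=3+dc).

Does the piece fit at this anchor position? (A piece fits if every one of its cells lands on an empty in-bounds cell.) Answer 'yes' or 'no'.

Check each piece cell at anchor (0, 3):
  offset (0,0) -> (0,3): empty -> OK
  offset (0,1) -> (0,4): empty -> OK
  offset (1,0) -> (1,3): empty -> OK
  offset (2,0) -> (2,3): empty -> OK
All cells valid: yes

Answer: yes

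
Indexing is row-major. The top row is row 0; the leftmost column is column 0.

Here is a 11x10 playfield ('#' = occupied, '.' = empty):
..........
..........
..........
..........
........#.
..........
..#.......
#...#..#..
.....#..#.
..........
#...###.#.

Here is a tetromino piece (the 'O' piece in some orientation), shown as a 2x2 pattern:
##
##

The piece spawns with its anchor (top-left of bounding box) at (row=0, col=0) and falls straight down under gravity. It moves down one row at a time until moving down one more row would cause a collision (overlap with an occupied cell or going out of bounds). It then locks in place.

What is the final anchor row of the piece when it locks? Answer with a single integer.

Spawn at (row=0, col=0). Try each row:
  row 0: fits
  row 1: fits
  row 2: fits
  row 3: fits
  row 4: fits
  row 5: fits
  row 6: blocked -> lock at row 5

Answer: 5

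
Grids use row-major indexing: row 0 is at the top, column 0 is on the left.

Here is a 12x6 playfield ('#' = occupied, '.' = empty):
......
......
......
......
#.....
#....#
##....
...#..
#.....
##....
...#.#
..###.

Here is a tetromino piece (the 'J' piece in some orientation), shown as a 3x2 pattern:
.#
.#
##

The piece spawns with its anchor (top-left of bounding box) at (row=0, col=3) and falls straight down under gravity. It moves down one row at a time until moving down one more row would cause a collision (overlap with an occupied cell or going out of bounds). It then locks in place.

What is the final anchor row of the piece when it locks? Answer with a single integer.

Answer: 4

Derivation:
Spawn at (row=0, col=3). Try each row:
  row 0: fits
  row 1: fits
  row 2: fits
  row 3: fits
  row 4: fits
  row 5: blocked -> lock at row 4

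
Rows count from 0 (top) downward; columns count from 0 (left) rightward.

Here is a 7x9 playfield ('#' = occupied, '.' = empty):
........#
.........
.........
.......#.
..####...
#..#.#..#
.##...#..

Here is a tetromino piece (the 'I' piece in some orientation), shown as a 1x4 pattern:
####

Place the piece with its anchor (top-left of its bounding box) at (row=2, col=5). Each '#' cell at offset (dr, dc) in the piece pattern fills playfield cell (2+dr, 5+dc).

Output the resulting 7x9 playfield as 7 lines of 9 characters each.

Answer: ........#
.........
.....####
.......#.
..####...
#..#.#..#
.##...#..

Derivation:
Fill (2+0,5+0) = (2,5)
Fill (2+0,5+1) = (2,6)
Fill (2+0,5+2) = (2,7)
Fill (2+0,5+3) = (2,8)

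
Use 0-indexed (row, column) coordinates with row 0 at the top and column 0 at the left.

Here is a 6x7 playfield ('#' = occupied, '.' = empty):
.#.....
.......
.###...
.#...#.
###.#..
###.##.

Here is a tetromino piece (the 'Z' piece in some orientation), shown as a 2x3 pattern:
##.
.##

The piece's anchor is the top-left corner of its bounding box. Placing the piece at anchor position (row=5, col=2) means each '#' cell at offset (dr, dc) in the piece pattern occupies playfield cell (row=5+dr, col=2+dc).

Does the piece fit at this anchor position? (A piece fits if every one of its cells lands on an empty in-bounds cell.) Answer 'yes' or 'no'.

Check each piece cell at anchor (5, 2):
  offset (0,0) -> (5,2): occupied ('#') -> FAIL
  offset (0,1) -> (5,3): empty -> OK
  offset (1,1) -> (6,3): out of bounds -> FAIL
  offset (1,2) -> (6,4): out of bounds -> FAIL
All cells valid: no

Answer: no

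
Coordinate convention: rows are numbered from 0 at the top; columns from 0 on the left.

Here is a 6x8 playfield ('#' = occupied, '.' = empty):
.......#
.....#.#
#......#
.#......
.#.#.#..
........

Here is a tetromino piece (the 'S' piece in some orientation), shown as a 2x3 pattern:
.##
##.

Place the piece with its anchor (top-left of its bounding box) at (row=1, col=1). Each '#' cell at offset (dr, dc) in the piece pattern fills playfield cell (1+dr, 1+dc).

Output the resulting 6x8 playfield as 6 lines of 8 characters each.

Fill (1+0,1+1) = (1,2)
Fill (1+0,1+2) = (1,3)
Fill (1+1,1+0) = (2,1)
Fill (1+1,1+1) = (2,2)

Answer: .......#
..##.#.#
###....#
.#......
.#.#.#..
........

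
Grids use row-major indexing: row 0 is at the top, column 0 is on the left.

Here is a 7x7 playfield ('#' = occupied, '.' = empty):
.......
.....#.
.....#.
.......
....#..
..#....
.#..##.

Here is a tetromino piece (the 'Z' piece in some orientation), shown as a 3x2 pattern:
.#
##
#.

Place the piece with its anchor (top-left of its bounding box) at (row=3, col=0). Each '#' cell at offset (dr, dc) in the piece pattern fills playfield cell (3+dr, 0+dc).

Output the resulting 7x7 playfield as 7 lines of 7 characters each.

Answer: .......
.....#.
.....#.
.#.....
##..#..
#.#....
.#..##.

Derivation:
Fill (3+0,0+1) = (3,1)
Fill (3+1,0+0) = (4,0)
Fill (3+1,0+1) = (4,1)
Fill (3+2,0+0) = (5,0)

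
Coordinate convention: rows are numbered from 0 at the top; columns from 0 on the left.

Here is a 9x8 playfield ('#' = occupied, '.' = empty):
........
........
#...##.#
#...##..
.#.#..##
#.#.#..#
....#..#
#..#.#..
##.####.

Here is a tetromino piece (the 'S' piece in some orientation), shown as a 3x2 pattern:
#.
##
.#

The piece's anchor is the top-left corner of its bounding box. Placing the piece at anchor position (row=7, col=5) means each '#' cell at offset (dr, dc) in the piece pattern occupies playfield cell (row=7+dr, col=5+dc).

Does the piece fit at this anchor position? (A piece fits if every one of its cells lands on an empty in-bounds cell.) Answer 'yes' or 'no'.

Answer: no

Derivation:
Check each piece cell at anchor (7, 5):
  offset (0,0) -> (7,5): occupied ('#') -> FAIL
  offset (1,0) -> (8,5): occupied ('#') -> FAIL
  offset (1,1) -> (8,6): occupied ('#') -> FAIL
  offset (2,1) -> (9,6): out of bounds -> FAIL
All cells valid: no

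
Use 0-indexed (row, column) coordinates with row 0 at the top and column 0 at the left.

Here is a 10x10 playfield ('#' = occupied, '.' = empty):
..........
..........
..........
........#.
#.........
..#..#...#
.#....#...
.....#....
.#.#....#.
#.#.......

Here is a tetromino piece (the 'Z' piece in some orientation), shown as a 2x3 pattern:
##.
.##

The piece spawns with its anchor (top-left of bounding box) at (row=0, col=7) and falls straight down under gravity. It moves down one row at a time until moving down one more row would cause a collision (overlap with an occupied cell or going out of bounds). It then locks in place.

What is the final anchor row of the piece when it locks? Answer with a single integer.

Spawn at (row=0, col=7). Try each row:
  row 0: fits
  row 1: fits
  row 2: blocked -> lock at row 1

Answer: 1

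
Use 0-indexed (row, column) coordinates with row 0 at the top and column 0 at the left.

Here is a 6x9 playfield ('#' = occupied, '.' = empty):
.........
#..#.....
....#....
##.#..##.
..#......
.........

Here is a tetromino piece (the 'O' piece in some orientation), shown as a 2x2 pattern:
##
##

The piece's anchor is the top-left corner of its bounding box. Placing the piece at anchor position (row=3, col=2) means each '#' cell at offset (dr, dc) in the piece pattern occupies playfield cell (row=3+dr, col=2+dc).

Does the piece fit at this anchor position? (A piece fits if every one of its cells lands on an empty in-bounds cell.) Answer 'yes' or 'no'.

Answer: no

Derivation:
Check each piece cell at anchor (3, 2):
  offset (0,0) -> (3,2): empty -> OK
  offset (0,1) -> (3,3): occupied ('#') -> FAIL
  offset (1,0) -> (4,2): occupied ('#') -> FAIL
  offset (1,1) -> (4,3): empty -> OK
All cells valid: no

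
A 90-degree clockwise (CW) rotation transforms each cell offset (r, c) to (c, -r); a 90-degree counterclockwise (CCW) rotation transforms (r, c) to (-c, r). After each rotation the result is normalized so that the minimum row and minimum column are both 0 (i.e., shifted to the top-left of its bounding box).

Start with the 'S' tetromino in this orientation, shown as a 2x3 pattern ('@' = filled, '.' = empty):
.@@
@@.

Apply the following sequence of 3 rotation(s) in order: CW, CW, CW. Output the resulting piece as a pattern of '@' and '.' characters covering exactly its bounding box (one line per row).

Answer: @.
@@
.@

Derivation:
Start:
.@@
@@.
After rotation 1 (CW):
@.
@@
.@
After rotation 2 (CW):
.@@
@@.
After rotation 3 (CW):
@.
@@
.@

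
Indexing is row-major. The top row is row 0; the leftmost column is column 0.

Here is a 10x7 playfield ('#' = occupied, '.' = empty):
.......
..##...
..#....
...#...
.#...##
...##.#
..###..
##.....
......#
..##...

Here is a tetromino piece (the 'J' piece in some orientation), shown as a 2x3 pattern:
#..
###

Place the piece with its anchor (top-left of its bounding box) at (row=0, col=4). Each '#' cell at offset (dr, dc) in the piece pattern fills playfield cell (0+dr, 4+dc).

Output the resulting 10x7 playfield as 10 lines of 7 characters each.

Fill (0+0,4+0) = (0,4)
Fill (0+1,4+0) = (1,4)
Fill (0+1,4+1) = (1,5)
Fill (0+1,4+2) = (1,6)

Answer: ....#..
..#####
..#....
...#...
.#...##
...##.#
..###..
##.....
......#
..##...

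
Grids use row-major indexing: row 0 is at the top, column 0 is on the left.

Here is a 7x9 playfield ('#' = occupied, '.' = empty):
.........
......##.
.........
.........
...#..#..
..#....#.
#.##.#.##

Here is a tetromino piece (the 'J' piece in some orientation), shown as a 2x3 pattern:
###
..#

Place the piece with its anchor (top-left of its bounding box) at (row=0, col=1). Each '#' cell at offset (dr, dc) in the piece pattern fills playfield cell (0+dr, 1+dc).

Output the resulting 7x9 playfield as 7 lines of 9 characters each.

Fill (0+0,1+0) = (0,1)
Fill (0+0,1+1) = (0,2)
Fill (0+0,1+2) = (0,3)
Fill (0+1,1+2) = (1,3)

Answer: .###.....
...#..##.
.........
.........
...#..#..
..#....#.
#.##.#.##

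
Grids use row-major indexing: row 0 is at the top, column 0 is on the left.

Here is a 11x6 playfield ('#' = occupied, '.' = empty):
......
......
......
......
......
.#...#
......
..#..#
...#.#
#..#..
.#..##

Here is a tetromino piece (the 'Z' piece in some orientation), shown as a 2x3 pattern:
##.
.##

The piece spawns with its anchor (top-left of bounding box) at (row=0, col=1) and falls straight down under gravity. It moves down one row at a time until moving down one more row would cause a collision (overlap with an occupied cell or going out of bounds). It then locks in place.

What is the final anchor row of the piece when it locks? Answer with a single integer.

Answer: 4

Derivation:
Spawn at (row=0, col=1). Try each row:
  row 0: fits
  row 1: fits
  row 2: fits
  row 3: fits
  row 4: fits
  row 5: blocked -> lock at row 4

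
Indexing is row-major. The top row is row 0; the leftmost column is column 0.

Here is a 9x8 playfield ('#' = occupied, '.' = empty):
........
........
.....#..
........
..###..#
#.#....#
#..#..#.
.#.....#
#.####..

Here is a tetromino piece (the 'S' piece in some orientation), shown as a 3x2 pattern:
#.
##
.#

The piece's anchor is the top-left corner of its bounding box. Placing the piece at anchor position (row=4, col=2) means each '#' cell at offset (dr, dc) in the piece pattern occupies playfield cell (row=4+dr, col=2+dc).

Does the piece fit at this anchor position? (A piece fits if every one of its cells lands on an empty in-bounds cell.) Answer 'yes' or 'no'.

Answer: no

Derivation:
Check each piece cell at anchor (4, 2):
  offset (0,0) -> (4,2): occupied ('#') -> FAIL
  offset (1,0) -> (5,2): occupied ('#') -> FAIL
  offset (1,1) -> (5,3): empty -> OK
  offset (2,1) -> (6,3): occupied ('#') -> FAIL
All cells valid: no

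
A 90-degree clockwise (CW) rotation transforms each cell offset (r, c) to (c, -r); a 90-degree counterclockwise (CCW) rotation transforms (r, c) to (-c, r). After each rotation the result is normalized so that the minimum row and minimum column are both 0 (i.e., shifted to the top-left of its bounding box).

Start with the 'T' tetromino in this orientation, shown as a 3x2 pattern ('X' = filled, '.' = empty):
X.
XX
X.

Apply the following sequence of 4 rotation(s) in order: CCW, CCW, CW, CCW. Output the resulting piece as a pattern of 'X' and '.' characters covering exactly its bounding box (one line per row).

Start:
X.
XX
X.
After rotation 1 (CCW):
.X.
XXX
After rotation 2 (CCW):
.X
XX
.X
After rotation 3 (CW):
.X.
XXX
After rotation 4 (CCW):
.X
XX
.X

Answer: .X
XX
.X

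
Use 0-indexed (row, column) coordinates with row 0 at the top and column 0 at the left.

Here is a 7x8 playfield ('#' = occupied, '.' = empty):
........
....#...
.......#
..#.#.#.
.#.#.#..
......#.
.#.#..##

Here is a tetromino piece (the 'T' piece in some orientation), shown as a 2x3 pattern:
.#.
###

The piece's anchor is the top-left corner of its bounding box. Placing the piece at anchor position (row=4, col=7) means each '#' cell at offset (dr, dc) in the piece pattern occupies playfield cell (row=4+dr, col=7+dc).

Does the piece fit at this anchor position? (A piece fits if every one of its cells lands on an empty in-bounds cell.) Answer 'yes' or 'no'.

Answer: no

Derivation:
Check each piece cell at anchor (4, 7):
  offset (0,1) -> (4,8): out of bounds -> FAIL
  offset (1,0) -> (5,7): empty -> OK
  offset (1,1) -> (5,8): out of bounds -> FAIL
  offset (1,2) -> (5,9): out of bounds -> FAIL
All cells valid: no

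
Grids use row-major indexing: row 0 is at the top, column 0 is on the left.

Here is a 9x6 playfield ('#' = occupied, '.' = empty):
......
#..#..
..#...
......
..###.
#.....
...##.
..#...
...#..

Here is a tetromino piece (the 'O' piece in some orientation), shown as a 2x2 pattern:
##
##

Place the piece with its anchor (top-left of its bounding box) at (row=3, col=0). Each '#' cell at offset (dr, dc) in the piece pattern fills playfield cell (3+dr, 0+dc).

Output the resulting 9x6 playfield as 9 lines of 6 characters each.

Fill (3+0,0+0) = (3,0)
Fill (3+0,0+1) = (3,1)
Fill (3+1,0+0) = (4,0)
Fill (3+1,0+1) = (4,1)

Answer: ......
#..#..
..#...
##....
#####.
#.....
...##.
..#...
...#..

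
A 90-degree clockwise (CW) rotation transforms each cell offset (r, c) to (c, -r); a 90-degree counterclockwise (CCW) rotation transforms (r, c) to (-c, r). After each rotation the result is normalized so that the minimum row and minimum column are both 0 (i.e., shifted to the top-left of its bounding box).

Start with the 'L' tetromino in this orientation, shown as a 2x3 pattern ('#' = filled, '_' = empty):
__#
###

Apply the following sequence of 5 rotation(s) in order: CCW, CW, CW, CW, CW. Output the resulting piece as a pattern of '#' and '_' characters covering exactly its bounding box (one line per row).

Answer: ##
_#
_#

Derivation:
Start:
__#
###
After rotation 1 (CCW):
##
_#
_#
After rotation 2 (CW):
__#
###
After rotation 3 (CW):
#_
#_
##
After rotation 4 (CW):
###
#__
After rotation 5 (CW):
##
_#
_#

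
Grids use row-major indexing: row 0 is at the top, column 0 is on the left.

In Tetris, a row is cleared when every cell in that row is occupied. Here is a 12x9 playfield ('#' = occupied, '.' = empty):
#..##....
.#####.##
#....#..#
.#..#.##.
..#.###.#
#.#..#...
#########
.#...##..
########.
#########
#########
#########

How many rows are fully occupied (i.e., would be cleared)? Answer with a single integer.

Check each row:
  row 0: 6 empty cells -> not full
  row 1: 2 empty cells -> not full
  row 2: 6 empty cells -> not full
  row 3: 5 empty cells -> not full
  row 4: 4 empty cells -> not full
  row 5: 6 empty cells -> not full
  row 6: 0 empty cells -> FULL (clear)
  row 7: 6 empty cells -> not full
  row 8: 1 empty cell -> not full
  row 9: 0 empty cells -> FULL (clear)
  row 10: 0 empty cells -> FULL (clear)
  row 11: 0 empty cells -> FULL (clear)
Total rows cleared: 4

Answer: 4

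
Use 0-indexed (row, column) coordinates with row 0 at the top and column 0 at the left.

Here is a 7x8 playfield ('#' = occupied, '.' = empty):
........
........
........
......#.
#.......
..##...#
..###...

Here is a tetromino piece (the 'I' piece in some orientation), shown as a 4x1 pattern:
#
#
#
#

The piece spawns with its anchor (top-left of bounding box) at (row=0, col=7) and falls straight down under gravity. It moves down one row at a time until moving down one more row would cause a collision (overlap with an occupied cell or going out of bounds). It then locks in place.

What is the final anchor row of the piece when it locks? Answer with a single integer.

Answer: 1

Derivation:
Spawn at (row=0, col=7). Try each row:
  row 0: fits
  row 1: fits
  row 2: blocked -> lock at row 1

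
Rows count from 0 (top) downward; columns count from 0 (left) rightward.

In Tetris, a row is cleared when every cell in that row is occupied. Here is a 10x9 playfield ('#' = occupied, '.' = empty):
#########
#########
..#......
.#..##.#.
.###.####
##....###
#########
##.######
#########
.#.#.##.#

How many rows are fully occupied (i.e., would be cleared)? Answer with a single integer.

Check each row:
  row 0: 0 empty cells -> FULL (clear)
  row 1: 0 empty cells -> FULL (clear)
  row 2: 8 empty cells -> not full
  row 3: 5 empty cells -> not full
  row 4: 2 empty cells -> not full
  row 5: 4 empty cells -> not full
  row 6: 0 empty cells -> FULL (clear)
  row 7: 1 empty cell -> not full
  row 8: 0 empty cells -> FULL (clear)
  row 9: 4 empty cells -> not full
Total rows cleared: 4

Answer: 4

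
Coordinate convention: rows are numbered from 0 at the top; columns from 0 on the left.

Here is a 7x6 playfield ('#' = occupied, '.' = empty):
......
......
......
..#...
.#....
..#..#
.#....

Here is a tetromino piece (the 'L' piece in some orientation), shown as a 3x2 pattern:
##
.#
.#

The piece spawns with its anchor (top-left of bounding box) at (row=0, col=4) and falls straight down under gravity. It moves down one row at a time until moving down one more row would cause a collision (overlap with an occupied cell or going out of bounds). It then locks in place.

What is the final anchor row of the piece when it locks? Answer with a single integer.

Spawn at (row=0, col=4). Try each row:
  row 0: fits
  row 1: fits
  row 2: fits
  row 3: blocked -> lock at row 2

Answer: 2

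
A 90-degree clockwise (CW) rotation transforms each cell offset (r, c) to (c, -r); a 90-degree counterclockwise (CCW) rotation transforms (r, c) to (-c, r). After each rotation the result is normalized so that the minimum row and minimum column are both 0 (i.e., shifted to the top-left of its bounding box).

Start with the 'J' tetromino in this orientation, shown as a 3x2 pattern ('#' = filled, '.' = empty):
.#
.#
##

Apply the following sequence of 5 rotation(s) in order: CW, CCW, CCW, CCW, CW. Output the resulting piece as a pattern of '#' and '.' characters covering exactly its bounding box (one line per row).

Start:
.#
.#
##
After rotation 1 (CW):
#..
###
After rotation 2 (CCW):
.#
.#
##
After rotation 3 (CCW):
###
..#
After rotation 4 (CCW):
##
#.
#.
After rotation 5 (CW):
###
..#

Answer: ###
..#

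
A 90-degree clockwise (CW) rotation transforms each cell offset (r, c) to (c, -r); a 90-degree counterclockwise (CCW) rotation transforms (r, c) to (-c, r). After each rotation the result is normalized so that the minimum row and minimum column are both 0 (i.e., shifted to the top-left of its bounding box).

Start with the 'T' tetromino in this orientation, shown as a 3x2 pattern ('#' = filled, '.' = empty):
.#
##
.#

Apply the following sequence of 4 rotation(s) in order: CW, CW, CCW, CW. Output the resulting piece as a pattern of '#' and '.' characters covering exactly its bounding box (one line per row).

Start:
.#
##
.#
After rotation 1 (CW):
.#.
###
After rotation 2 (CW):
#.
##
#.
After rotation 3 (CCW):
.#.
###
After rotation 4 (CW):
#.
##
#.

Answer: #.
##
#.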